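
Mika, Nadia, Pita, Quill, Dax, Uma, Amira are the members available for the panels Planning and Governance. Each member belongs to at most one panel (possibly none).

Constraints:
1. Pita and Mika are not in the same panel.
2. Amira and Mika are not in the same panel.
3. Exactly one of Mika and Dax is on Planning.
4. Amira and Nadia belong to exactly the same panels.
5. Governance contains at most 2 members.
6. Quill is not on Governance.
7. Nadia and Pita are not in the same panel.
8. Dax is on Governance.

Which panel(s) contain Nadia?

From (6): Quill ∉ Governance.
From (8): Dax ∈ Governance.
(3) (exactly one): Mika ∈ Planning.
(1): Pita ∉ Planning.
(2): Amira ∉ Planning.
(4): Nadia matches Amira: Nadia ∉ Planning.
Suppose Nadia ∈ Governance: no assignment then satisfies all the clues, so Nadia ∉ Governance.

Nadia: none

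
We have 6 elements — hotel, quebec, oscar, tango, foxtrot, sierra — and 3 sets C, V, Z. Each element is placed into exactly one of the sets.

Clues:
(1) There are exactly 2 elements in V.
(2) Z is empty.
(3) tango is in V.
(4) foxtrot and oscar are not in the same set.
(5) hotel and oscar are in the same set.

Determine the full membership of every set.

C = {hotel, oscar, quebec, sierra}; V = {foxtrot, tango}; Z = {}

From (3): tango ∈ V.
(2): Z already has 0, so the rest are out.
Suppose hotel ∉ C: no assignment then satisfies all the clues, so hotel ∈ C.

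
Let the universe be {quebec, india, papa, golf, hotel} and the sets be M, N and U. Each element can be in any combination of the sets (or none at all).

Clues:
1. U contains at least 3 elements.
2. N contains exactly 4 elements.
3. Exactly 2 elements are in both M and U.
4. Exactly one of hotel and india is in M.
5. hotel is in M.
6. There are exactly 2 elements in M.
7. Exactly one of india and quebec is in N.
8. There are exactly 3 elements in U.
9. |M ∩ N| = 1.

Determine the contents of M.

M = {hotel, quebec}

From (5): hotel ∈ M.
(4) (exactly one): india ∉ M.
Suppose quebec ∉ M: no assignment then satisfies all the clues, so quebec ∈ M.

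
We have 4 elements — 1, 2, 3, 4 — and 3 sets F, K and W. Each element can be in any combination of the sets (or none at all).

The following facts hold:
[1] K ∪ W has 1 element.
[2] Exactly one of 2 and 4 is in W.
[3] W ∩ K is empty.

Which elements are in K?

K = {}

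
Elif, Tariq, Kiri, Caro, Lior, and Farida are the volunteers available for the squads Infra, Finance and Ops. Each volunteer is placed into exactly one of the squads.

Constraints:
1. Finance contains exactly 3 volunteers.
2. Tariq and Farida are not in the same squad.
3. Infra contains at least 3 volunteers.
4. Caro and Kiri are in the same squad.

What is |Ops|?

0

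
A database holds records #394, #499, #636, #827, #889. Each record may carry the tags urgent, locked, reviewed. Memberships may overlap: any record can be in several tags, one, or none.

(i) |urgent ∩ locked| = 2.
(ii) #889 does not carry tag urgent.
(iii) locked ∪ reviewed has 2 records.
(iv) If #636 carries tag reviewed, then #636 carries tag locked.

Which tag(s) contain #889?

#889: none

From (ii): #889 ∉ urgent.
Suppose #889 ∈ locked: no assignment then satisfies all the clues, so #889 ∉ locked.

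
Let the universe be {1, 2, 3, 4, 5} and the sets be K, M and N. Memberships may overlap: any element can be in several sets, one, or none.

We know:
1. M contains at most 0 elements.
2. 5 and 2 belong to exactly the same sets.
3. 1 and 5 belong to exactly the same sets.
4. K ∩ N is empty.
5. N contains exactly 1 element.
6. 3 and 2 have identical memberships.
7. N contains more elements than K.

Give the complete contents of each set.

(1): M already has 0, so the rest are out.
Suppose 1 ∈ K: no assignment then satisfies all the clues, so 1 ∉ K.

K = {}; M = {}; N = {4}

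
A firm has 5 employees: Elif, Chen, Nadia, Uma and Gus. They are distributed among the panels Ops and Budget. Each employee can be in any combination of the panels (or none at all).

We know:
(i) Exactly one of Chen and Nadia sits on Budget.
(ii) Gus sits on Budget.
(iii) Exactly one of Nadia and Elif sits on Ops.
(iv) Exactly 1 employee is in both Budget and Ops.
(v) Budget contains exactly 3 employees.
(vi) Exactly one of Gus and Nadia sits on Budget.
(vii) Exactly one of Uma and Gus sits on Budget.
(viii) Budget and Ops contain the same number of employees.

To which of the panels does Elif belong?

From (ii): Gus ∈ Budget.
(vi) (exactly one): Nadia ∉ Budget.
(vii) (exactly one): Uma ∉ Budget.
(i) (exactly one): Chen ∈ Budget.
(v): only 3 candidates remain for Budget, so all are in.
Suppose Elif ∈ Ops: no assignment then satisfies all the clues, so Elif ∉ Ops.

Elif: Budget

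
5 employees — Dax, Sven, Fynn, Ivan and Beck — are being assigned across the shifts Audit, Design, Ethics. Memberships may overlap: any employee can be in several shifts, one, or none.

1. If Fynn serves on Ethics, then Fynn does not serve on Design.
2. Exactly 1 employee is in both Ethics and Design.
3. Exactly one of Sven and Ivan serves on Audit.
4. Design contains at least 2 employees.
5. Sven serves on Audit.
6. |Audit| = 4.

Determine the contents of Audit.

Audit = {Beck, Dax, Fynn, Sven}

From (5): Sven ∈ Audit.
(3) (exactly one): Ivan ∉ Audit.
(6): only 4 candidates remain for Audit, so all are in.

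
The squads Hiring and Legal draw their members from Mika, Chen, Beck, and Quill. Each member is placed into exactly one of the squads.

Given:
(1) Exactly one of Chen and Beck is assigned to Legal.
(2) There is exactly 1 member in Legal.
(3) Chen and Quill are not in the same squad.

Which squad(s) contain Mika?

Mika: Hiring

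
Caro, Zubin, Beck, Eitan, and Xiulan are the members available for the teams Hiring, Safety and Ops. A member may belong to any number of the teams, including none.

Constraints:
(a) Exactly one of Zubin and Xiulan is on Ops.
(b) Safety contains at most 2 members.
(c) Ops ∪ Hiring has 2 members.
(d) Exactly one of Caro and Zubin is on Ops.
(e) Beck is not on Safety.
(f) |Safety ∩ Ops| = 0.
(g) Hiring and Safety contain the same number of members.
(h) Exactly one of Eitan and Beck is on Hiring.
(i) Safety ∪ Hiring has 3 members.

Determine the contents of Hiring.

Hiring = {Eitan, Zubin}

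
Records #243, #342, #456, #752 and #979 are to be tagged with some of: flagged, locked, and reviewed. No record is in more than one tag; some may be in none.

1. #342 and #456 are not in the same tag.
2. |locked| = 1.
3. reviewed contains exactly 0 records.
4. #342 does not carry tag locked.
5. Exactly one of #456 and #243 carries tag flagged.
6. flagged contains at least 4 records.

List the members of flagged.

flagged = {#243, #342, #752, #979}

From (4): #342 ∉ locked.
(3): reviewed already has 0, so the rest are out.
Suppose #243 ∉ flagged: no assignment then satisfies all the clues, so #243 ∈ flagged.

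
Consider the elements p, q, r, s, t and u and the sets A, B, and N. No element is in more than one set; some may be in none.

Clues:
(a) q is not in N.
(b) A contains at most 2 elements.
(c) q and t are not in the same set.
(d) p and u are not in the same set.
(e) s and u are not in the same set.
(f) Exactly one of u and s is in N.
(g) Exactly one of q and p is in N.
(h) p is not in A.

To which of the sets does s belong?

s: N

From (a): q ∉ N.
From (h): p ∉ A.
(g) (exactly one): p ∈ N.
(d): u ∉ N.
(f) (exactly one): s ∈ N.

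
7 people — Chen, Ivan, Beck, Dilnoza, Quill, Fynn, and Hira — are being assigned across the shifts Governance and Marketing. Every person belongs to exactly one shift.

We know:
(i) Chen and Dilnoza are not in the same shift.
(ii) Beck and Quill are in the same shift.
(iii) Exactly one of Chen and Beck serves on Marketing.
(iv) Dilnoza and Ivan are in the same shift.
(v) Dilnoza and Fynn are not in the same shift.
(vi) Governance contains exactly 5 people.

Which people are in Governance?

Governance = {Beck, Dilnoza, Hira, Ivan, Quill}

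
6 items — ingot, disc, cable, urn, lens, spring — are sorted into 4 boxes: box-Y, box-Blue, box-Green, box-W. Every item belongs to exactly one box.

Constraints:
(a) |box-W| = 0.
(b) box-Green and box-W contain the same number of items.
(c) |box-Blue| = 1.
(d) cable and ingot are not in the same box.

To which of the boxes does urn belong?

urn: box-Y

(a): box-W already has 0, so the rest are out.
Suppose urn ∉ box-Y: no assignment then satisfies all the clues, so urn ∈ box-Y.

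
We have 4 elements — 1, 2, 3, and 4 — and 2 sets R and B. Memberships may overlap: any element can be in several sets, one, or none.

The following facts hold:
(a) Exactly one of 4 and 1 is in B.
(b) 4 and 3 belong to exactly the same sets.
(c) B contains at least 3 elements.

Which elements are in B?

B = {2, 3, 4}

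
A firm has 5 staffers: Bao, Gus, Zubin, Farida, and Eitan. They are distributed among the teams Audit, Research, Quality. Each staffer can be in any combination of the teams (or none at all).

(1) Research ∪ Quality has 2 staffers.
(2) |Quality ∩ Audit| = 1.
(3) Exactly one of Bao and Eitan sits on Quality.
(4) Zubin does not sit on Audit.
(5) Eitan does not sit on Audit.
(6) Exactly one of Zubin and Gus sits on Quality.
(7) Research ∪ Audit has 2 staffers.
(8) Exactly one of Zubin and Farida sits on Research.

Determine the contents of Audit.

Audit = {Bao}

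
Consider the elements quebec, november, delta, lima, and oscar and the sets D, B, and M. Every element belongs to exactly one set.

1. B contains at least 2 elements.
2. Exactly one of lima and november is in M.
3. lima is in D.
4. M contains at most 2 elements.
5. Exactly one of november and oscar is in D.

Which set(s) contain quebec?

quebec: B

From (3): lima ∈ D.
(2) (exactly one): november ∈ M.
(5) (exactly one): oscar ∈ D.
(1): only 2 candidates remain for B, so all are in.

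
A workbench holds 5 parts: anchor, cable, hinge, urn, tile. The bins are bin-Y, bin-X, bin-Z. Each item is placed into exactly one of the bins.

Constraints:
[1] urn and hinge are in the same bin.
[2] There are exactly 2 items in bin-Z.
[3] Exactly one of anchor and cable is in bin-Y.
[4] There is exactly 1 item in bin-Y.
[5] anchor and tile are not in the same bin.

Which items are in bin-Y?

bin-Y = {anchor}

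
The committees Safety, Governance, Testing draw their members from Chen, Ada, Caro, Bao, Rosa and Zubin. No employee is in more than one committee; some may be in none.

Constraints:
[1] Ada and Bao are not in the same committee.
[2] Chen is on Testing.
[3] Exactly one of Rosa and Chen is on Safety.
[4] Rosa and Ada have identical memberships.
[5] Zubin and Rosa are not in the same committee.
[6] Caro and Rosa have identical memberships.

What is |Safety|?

3

From (2): Chen ∈ Testing.
(3) (exactly one): Rosa ∈ Safety.
(4): Ada matches Rosa: Ada ∈ Safety.
(5): Zubin ∉ Safety.
(6): Caro matches Rosa: Caro ∈ Safety.
(1): Bao ∉ Safety.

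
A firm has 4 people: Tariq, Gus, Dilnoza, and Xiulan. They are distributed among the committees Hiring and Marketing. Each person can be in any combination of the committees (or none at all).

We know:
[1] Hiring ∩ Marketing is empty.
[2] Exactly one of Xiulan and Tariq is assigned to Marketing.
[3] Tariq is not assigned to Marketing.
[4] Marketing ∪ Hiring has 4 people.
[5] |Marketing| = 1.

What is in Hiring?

Hiring = {Dilnoza, Gus, Tariq}

From (3): Tariq ∉ Marketing.
(2) (exactly one): Xiulan ∈ Marketing.
(5): Marketing already has 1, so the rest are out.
(1) (disjoint): Xiulan ∉ Hiring.
Suppose Tariq ∉ Hiring: no assignment then satisfies all the clues, so Tariq ∈ Hiring.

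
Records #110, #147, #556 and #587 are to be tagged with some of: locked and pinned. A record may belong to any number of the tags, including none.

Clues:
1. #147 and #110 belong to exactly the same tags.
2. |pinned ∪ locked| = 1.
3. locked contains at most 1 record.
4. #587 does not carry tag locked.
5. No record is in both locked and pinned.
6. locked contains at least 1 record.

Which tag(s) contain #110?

#110: none

From (4): #587 ∉ locked.
Suppose #110 ∈ locked: no assignment then satisfies all the clues, so #110 ∉ locked.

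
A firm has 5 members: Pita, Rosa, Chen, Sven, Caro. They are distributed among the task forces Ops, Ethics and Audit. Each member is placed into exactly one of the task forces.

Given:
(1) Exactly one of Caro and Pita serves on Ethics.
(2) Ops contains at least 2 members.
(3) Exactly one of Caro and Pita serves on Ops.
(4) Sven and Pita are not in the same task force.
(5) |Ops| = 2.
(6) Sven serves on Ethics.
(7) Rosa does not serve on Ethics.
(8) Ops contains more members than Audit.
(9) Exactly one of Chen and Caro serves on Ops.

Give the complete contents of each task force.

From (6): Sven ∈ Ethics.
From (7): Rosa ∉ Ethics.
(4): Pita ∉ Ethics.
(1) (exactly one): Caro ∈ Ethics.
(3) (exactly one): Pita ∈ Ops.
(9) (exactly one): Chen ∈ Ops.
(5): Ops already has 2, so the rest are out.
Only one task force left: Rosa ∈ Audit.

Ops = {Chen, Pita}; Ethics = {Caro, Sven}; Audit = {Rosa}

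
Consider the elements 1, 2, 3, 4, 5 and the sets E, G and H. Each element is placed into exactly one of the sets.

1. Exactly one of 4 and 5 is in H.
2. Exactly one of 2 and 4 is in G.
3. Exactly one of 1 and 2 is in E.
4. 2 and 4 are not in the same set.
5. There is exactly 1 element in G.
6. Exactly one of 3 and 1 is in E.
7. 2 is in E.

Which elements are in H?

H = {1, 5}

From (7): 2 ∈ E.
(2) (exactly one): 4 ∈ G.
(3) (exactly one): 1 ∉ E.
(5): G already has 1, so the rest are out.
(6) (exactly one): 3 ∈ E.
Only one set left: 1 ∈ H.
(1) (exactly one): 5 ∈ H.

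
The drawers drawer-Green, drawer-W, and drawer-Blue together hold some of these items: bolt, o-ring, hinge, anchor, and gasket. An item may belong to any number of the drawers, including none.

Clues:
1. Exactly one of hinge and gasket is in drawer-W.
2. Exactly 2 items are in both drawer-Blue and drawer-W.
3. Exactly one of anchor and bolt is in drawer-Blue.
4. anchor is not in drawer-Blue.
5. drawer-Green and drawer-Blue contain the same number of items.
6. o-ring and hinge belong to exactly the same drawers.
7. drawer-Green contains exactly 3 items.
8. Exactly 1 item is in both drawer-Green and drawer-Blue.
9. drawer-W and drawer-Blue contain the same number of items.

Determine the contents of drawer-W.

drawer-W = {anchor, hinge, o-ring}

From (4): anchor ∉ drawer-Blue.
(3) (exactly one): bolt ∈ drawer-Blue.
Suppose bolt ∈ drawer-W: no assignment then satisfies all the clues, so bolt ∉ drawer-W.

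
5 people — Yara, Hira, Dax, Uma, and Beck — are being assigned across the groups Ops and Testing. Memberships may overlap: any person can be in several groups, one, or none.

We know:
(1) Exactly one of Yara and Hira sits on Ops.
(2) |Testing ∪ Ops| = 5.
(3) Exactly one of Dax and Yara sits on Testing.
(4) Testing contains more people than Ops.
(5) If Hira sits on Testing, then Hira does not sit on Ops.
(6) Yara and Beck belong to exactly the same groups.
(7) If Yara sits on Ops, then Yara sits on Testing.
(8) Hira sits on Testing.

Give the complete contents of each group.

From (8): Hira ∈ Testing.
(5): Hira ∉ Ops.
(1) (exactly one): Yara ∈ Ops.
(6): Beck matches Yara: Beck ∈ Ops.
(7): Yara ∈ Testing.
(3) (exactly one): Dax ∉ Testing.
(6): Beck matches Yara: Beck ∈ Testing.
Suppose Dax ∉ Ops: no assignment then satisfies all the clues, so Dax ∈ Ops.

Ops = {Beck, Dax, Yara}; Testing = {Beck, Hira, Uma, Yara}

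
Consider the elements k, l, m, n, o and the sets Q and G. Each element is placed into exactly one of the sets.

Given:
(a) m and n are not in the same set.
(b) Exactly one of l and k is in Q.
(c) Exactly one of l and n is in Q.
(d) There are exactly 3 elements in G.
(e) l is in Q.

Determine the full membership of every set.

Q = {l, m}; G = {k, n, o}

From (e): l ∈ Q.
(b) (exactly one): k ∉ Q.
(c) (exactly one): n ∉ Q.
Only one set left: k ∈ G.
Only one set left: n ∈ G.
(a): m ∉ G.
(d): only 3 candidates remain for G, so all are in.
Only one set left: m ∈ Q.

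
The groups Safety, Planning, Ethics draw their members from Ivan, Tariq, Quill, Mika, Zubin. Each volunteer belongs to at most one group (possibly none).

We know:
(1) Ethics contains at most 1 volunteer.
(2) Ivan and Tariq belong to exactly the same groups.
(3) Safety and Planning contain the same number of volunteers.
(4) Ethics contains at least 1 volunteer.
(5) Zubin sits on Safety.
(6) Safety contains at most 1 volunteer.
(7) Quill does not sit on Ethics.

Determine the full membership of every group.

Safety = {Zubin}; Planning = {Quill}; Ethics = {Mika}

From (5): Zubin ∈ Safety.
From (7): Quill ∉ Ethics.
(6): Safety already has 1, so the rest are out.
Suppose Ivan ∈ Planning: no assignment then satisfies all the clues, so Ivan ∉ Planning.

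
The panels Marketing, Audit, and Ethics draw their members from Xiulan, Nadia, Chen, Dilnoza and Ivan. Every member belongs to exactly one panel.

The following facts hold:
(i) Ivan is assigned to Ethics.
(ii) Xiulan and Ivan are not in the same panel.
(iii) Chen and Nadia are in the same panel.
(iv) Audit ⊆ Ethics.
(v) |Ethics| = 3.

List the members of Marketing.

Marketing = {Dilnoza, Xiulan}

From (i): Ivan ∈ Ethics.
(ii): Xiulan ∉ Ethics.
(iv) contrapositive: Xiulan ∉ Audit.
Only one panel left: Xiulan ∈ Marketing.
Suppose Nadia ∈ Marketing: no assignment then satisfies all the clues, so Nadia ∉ Marketing.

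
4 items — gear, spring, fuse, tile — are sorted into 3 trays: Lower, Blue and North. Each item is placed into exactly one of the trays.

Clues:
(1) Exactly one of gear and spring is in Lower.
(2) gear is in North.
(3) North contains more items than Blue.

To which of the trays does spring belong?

From (2): gear ∈ North.
(1) (exactly one): spring ∈ Lower.

spring: Lower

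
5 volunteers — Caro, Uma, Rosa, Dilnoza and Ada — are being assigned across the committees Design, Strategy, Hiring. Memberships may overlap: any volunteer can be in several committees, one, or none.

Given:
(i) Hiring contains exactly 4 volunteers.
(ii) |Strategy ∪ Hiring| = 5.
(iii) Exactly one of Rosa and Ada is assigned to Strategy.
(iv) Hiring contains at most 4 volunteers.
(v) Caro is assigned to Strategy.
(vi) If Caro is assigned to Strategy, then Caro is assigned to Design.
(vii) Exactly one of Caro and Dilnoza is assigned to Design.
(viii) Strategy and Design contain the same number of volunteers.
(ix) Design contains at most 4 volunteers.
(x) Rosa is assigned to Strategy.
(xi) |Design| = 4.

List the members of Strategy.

Strategy = {Caro, Dilnoza, Rosa, Uma}

From (v): Caro ∈ Strategy.
From (x): Rosa ∈ Strategy.
(iii) (exactly one): Ada ∉ Strategy.
(vi): Caro ∈ Design.
(vii) (exactly one): Dilnoza ∉ Design.
(xi): only 4 candidates remain for Design, so all are in.
Suppose Uma ∉ Strategy: no assignment then satisfies all the clues, so Uma ∈ Strategy.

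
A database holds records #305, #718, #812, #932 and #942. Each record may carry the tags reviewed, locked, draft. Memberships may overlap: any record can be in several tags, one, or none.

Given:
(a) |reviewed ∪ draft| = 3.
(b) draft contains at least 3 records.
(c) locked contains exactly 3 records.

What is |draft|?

3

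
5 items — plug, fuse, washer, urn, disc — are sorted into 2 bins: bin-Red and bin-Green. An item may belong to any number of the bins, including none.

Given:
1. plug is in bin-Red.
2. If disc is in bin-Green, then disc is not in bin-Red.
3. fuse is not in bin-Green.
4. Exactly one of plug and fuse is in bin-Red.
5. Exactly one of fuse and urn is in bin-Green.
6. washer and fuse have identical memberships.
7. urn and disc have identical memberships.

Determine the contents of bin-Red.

bin-Red = {plug}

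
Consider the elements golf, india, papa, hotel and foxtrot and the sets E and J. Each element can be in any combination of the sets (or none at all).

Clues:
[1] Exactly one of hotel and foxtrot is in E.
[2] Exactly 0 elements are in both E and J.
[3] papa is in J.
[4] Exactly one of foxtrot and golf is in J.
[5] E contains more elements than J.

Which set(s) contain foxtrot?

foxtrot: J

From (3): papa ∈ J.
Suppose foxtrot ∈ E: no assignment then satisfies all the clues, so foxtrot ∉ E.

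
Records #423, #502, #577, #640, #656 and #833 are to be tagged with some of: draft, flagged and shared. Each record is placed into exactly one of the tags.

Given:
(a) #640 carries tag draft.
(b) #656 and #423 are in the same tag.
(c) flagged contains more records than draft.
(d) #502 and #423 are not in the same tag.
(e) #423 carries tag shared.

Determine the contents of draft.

draft = {#640}

From (a): #640 ∈ draft.
From (e): #423 ∈ shared.
(b): #656 matches #423: #656 ∉ draft.
(b): #656 matches #423: #656 ∉ flagged.
(b): #656 matches #423: #656 ∈ shared.
(d): #502 ∉ shared.
Suppose #502 ∈ draft: no assignment then satisfies all the clues, so #502 ∉ draft.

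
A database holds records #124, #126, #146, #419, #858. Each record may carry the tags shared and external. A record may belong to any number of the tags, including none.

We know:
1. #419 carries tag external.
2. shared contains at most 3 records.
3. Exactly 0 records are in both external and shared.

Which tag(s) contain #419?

#419: external

From (1): #419 ∈ external.
Suppose #419 ∈ shared: no assignment then satisfies all the clues, so #419 ∉ shared.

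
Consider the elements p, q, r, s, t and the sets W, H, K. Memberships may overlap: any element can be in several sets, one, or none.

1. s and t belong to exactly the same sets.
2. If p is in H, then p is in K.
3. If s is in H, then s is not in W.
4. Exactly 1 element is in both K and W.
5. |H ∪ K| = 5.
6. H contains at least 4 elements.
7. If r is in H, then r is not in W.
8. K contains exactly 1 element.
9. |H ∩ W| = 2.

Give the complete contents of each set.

W = {p, q}; H = {p, q, r, s, t}; K = {p}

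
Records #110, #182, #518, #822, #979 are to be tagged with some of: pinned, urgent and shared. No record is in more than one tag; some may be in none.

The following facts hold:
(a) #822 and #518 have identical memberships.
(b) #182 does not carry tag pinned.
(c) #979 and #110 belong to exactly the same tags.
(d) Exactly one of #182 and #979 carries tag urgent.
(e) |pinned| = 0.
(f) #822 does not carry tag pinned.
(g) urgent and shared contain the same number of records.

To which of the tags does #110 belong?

From (b): #182 ∉ pinned.
From (f): #822 ∉ pinned.
(a): #518 matches #822: #518 ∉ pinned.
(e): pinned already has 0, so the rest are out.
Suppose #110 ∉ urgent: no assignment then satisfies all the clues, so #110 ∈ urgent.

#110: urgent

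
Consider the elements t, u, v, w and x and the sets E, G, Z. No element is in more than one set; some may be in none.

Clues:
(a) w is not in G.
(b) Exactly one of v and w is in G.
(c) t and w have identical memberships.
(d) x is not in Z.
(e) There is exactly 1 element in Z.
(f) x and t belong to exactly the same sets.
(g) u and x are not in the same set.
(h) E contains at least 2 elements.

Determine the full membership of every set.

E = {t, w, x}; G = {v}; Z = {u}

From (a): w ∉ G.
From (d): x ∉ Z.
(b) (exactly one): v ∈ G.
(c): t matches w: t ∉ G.
(f): x matches t: x ∉ G.
(f): t matches x: t ∉ Z.
(c): w matches t: w ∉ Z.
(e): only 1 candidates remain for Z, so all are in.
Suppose t ∉ E: no assignment then satisfies all the clues, so t ∈ E.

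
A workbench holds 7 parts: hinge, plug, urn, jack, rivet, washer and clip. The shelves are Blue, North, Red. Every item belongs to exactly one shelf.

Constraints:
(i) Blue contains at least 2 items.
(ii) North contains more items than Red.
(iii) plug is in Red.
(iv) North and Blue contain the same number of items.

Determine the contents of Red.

Red = {plug}

From (iii): plug ∈ Red.
Suppose hinge ∈ Red: no assignment then satisfies all the clues, so hinge ∉ Red.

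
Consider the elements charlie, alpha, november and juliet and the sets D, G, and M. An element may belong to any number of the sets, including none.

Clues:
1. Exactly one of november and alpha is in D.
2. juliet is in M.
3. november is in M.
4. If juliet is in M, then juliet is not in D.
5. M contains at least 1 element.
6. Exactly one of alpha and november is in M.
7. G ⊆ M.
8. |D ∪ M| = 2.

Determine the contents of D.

D = {november}

From (2): juliet ∈ M.
From (3): november ∈ M.
(4): juliet ∉ D.
(6) (exactly one): alpha ∉ M.
(7) contrapositive: alpha ∉ G.
Suppose charlie ∈ D: no assignment then satisfies all the clues, so charlie ∉ D.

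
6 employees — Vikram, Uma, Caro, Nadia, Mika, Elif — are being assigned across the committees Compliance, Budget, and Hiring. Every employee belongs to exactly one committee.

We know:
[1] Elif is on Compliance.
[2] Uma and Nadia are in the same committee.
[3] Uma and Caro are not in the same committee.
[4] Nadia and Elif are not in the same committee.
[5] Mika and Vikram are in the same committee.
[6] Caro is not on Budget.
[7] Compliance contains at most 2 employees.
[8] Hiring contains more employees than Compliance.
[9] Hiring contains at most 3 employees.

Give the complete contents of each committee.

Compliance = {Elif}; Budget = {Nadia, Uma}; Hiring = {Caro, Mika, Vikram}

From (1): Elif ∈ Compliance.
From (6): Caro ∉ Budget.
(4): Nadia ∉ Compliance.
(2): Uma matches Nadia: Uma ∉ Compliance.
Suppose Vikram ∈ Compliance: no assignment then satisfies all the clues, so Vikram ∉ Compliance.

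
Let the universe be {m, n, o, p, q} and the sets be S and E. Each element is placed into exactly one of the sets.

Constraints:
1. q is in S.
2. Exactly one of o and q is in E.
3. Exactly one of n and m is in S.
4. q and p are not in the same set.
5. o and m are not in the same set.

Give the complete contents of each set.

From (1): q ∈ S.
(2) (exactly one): o ∈ E.
(4): p ∉ S.
(5): m ∉ E.
Only one set left: m ∈ S.
Only one set left: p ∈ E.
(3) (exactly one): n ∉ S.
Only one set left: n ∈ E.

S = {m, q}; E = {n, o, p}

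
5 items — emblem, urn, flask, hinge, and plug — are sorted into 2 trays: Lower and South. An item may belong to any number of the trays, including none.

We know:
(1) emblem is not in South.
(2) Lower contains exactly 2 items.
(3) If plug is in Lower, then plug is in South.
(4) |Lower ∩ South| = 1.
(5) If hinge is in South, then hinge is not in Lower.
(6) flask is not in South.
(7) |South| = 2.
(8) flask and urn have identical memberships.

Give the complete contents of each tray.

Lower = {emblem, plug}; South = {hinge, plug}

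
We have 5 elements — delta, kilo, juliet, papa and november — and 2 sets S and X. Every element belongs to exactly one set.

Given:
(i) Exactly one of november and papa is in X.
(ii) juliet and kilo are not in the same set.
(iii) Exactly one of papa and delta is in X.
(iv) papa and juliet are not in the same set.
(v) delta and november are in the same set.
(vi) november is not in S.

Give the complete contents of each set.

S = {kilo, papa}; X = {delta, juliet, november}

From (vi): november ∉ S.
(v): delta matches november: delta ∉ S.
Only one set left: delta ∈ X.
Only one set left: november ∈ X.
(i) (exactly one): papa ∉ X.
Only one set left: papa ∈ S.
(iv): juliet ∉ S.
Only one set left: juliet ∈ X.
(ii): kilo ∉ X.
Only one set left: kilo ∈ S.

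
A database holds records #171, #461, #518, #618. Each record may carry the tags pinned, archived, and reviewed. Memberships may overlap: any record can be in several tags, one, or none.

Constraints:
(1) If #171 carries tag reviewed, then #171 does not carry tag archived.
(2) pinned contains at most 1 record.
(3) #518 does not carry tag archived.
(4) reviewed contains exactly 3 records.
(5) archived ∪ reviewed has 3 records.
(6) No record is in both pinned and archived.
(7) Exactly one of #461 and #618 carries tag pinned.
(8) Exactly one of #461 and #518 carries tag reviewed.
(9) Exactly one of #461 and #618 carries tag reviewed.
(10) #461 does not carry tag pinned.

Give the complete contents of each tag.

pinned = {#618}; archived = {}; reviewed = {#171, #518, #618}

From (3): #518 ∉ archived.
From (10): #461 ∉ pinned.
(7) (exactly one): #618 ∈ pinned.
(2): pinned already has 1, so the rest are out.
(6) (disjoint): #618 ∉ archived.
Suppose #171 ∈ archived: no assignment then satisfies all the clues, so #171 ∉ archived.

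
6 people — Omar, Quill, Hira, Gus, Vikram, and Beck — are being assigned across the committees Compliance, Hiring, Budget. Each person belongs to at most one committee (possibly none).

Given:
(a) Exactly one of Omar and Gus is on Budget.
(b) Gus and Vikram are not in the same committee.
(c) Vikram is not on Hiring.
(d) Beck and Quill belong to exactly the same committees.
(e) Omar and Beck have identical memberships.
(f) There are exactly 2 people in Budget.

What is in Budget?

Budget = {Gus, Hira}

From (c): Vikram ∉ Hiring.
Suppose Omar ∈ Budget: no assignment then satisfies all the clues, so Omar ∉ Budget.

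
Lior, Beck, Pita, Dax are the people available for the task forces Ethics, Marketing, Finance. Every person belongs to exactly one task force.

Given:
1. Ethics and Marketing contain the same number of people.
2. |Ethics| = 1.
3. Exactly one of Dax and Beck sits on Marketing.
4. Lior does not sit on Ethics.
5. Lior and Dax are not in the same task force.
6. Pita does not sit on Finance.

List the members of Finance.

Finance = {Beck, Lior}

From (4): Lior ∉ Ethics.
From (6): Pita ∉ Finance.
Suppose Lior ∉ Finance: no assignment then satisfies all the clues, so Lior ∈ Finance.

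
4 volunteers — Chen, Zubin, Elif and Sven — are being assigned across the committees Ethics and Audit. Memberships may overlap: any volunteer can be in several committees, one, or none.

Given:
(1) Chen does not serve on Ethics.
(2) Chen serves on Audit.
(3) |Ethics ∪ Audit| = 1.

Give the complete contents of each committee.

Ethics = {}; Audit = {Chen}

From (1): Chen ∉ Ethics.
From (2): Chen ∈ Audit.
Suppose Zubin ∈ Ethics: no assignment then satisfies all the clues, so Zubin ∉ Ethics.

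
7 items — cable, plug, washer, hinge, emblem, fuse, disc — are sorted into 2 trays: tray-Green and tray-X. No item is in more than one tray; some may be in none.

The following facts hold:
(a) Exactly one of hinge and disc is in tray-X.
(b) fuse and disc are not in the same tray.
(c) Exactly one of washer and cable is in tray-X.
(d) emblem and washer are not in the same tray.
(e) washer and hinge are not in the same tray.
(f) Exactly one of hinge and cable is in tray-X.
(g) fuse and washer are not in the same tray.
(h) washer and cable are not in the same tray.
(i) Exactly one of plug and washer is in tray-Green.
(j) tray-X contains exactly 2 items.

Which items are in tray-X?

tray-X = {cable, disc}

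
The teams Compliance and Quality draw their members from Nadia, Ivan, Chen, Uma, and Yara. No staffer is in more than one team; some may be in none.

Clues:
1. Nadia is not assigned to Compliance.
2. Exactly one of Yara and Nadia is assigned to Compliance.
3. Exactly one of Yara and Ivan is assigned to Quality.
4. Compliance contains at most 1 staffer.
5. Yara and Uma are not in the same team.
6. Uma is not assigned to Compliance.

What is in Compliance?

Compliance = {Yara}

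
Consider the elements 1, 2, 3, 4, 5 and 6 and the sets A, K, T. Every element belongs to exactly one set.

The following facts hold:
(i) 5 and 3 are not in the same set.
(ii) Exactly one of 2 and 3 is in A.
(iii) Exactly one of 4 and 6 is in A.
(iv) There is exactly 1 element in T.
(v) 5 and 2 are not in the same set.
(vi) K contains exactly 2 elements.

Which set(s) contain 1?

1: A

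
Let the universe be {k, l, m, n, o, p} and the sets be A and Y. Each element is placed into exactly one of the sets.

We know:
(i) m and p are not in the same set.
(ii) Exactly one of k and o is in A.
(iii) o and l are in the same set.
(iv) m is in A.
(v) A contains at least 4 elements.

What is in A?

A = {l, m, n, o}

From (iv): m ∈ A.
(i): p ∉ A.
Only one set left: p ∈ Y.
Suppose k ∈ A: no assignment then satisfies all the clues, so k ∉ A.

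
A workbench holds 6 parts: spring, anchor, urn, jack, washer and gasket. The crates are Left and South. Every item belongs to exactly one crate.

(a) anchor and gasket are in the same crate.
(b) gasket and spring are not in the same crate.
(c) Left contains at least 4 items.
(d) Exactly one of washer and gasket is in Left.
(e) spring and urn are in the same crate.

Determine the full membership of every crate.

Left = {jack, spring, urn, washer}; South = {anchor, gasket}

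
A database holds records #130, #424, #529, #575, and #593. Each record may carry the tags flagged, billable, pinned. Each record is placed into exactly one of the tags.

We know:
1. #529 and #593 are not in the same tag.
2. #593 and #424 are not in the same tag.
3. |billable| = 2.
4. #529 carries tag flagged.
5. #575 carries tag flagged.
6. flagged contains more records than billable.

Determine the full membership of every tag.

flagged = {#424, #529, #575}; billable = {#130, #593}; pinned = {}

From (4): #529 ∈ flagged.
From (5): #575 ∈ flagged.
(1): #593 ∉ flagged.
Suppose #130 ∈ flagged: no assignment then satisfies all the clues, so #130 ∉ flagged.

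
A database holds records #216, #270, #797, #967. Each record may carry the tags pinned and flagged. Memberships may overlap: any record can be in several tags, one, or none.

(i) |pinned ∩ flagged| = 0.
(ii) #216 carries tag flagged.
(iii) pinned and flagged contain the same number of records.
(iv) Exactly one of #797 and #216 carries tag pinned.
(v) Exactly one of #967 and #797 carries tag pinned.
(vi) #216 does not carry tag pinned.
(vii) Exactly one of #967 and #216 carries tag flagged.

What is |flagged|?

1

From (ii): #216 ∈ flagged.
From (vi): #216 ∉ pinned.
(iv) (exactly one): #797 ∈ pinned.
(v) (exactly one): #967 ∉ pinned.
(vii) (exactly one): #967 ∉ flagged.
Suppose #270 ∈ pinned: no assignment then satisfies all the clues, so #270 ∉ pinned.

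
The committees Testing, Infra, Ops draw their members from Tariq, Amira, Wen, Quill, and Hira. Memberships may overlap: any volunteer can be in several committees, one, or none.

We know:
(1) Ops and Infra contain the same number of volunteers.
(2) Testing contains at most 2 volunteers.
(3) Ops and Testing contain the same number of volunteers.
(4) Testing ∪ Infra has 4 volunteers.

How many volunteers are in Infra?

2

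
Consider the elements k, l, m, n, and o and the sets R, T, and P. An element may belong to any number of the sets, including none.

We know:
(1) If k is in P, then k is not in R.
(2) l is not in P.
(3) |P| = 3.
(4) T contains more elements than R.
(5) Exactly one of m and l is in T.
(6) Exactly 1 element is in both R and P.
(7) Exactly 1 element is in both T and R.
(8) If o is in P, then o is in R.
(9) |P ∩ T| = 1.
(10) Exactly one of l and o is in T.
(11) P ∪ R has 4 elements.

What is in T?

T = {k, l, n}

From (2): l ∉ P.
Suppose k ∉ T: no assignment then satisfies all the clues, so k ∈ T.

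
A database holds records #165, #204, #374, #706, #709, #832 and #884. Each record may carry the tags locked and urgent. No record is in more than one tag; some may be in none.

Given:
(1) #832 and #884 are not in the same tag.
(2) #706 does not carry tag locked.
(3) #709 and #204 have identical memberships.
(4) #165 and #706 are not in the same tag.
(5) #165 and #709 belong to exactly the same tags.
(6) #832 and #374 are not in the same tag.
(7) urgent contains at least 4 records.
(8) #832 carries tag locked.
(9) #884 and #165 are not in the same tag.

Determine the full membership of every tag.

locked = {#832}; urgent = {#165, #204, #374, #709}

From (2): #706 ∉ locked.
From (8): #832 ∈ locked.
(1): #884 ∉ locked.
(6): #374 ∉ locked.
Suppose #165 ∈ locked: no assignment then satisfies all the clues, so #165 ∉ locked.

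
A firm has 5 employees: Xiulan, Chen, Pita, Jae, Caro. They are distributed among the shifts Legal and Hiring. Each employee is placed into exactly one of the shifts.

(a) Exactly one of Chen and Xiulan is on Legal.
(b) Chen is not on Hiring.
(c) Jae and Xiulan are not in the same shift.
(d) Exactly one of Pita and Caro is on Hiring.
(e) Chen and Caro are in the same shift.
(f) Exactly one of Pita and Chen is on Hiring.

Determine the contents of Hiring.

Hiring = {Pita, Xiulan}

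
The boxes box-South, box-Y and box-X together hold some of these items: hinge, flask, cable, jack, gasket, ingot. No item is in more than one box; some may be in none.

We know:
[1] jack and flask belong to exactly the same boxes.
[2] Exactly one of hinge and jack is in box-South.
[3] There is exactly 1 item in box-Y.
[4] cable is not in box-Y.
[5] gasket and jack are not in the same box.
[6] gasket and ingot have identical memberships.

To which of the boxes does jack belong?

From (4): cable ∉ box-Y.
Suppose jack ∉ box-South: no assignment then satisfies all the clues, so jack ∈ box-South.

jack: box-South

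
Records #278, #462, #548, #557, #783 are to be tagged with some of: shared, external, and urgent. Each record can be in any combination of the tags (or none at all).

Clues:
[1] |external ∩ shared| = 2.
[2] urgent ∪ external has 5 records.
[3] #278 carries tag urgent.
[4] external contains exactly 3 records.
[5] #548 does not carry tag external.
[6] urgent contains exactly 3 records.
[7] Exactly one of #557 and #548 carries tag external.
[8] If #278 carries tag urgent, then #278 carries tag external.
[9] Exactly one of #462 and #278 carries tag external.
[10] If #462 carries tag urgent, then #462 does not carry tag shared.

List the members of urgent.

From (3): #278 ∈ urgent.
From (5): #548 ∉ external.
(7) (exactly one): #557 ∈ external.
(8): #278 ∈ external.
(9) (exactly one): #462 ∉ external.
(4): only 3 candidates remain for external, so all are in.
Suppose #462 ∉ urgent: no assignment then satisfies all the clues, so #462 ∈ urgent.

urgent = {#278, #462, #548}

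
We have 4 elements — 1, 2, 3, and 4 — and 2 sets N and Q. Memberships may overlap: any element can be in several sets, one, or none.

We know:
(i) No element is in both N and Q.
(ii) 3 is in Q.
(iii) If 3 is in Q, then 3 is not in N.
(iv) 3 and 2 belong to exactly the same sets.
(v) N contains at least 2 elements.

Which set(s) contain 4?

4: N

From (ii): 3 ∈ Q.
(i) (disjoint): 3 ∉ N.
(iv): 2 matches 3: 2 ∉ N.
(iv): 2 matches 3: 2 ∈ Q.
(v): only 2 candidates remain for N, so all are in.
(i) (disjoint): 1 ∉ Q.
(i) (disjoint): 4 ∉ Q.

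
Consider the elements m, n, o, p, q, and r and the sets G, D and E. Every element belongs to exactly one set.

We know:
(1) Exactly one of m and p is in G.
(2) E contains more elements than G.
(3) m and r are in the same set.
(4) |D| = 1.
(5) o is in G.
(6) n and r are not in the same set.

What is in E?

From (5): o ∈ G.
Suppose m ∉ E: no assignment then satisfies all the clues, so m ∈ E.

E = {m, q, r}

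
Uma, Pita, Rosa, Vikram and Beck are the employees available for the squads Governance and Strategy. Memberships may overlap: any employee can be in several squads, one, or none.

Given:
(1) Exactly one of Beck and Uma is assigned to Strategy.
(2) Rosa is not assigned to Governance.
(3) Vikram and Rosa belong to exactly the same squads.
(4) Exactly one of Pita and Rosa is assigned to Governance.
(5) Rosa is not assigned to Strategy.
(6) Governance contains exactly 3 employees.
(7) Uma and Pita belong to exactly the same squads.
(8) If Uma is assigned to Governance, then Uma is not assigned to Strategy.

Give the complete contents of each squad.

From (2): Rosa ∉ Governance.
From (5): Rosa ∉ Strategy.
(3): Vikram matches Rosa: Vikram ∉ Governance.
(3): Vikram matches Rosa: Vikram ∉ Strategy.
(4) (exactly one): Pita ∈ Governance.
(6): only 3 candidates remain for Governance, so all are in.
(8): Uma ∉ Strategy.
(1) (exactly one): Beck ∈ Strategy.
(7): Pita matches Uma: Pita ∉ Strategy.

Governance = {Beck, Pita, Uma}; Strategy = {Beck}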